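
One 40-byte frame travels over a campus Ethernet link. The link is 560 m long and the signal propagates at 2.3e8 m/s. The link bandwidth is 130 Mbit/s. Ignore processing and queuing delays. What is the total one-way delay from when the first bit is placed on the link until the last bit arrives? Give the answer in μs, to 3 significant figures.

4.90 μs

L = 40 × 8 = 320 bits.
Transmission delay = L/R = 320 / 130000000 = 2.46154 μs.
Propagation delay = d/s = 560 m / 2.3e+08 m/s = 2.43478 μs.
Total = 4.90 μs.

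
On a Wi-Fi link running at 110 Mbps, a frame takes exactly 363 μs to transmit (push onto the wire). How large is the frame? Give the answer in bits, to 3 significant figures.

39900 bits

L = R × t_tx = 110000000 b/s × 0.000363 s = 39930 bits.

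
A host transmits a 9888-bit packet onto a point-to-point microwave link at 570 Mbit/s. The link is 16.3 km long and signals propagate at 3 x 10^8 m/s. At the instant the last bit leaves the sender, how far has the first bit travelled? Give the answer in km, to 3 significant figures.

t_tx = L/R = 9888/570000000 = 1.73474e-05 s.
Distance = s × t_tx = 300000000 × 1.73474e-05 = 5.20 km.

5.20 km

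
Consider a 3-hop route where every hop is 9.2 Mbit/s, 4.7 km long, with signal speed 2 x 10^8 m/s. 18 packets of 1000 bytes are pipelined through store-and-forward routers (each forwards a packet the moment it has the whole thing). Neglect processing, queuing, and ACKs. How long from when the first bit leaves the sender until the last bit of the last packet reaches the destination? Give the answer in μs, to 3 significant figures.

17500 μs

Per-hop transmission t_tx = L/R = 8000/9200000 = 869.565 μs.
Per-hop propagation t_prop = 4700/200000000 = 23.5 μs.
Pipeline fill: first packet needs 3·t_tx to clear all hops; remaining 17 packets each add one t_tx.
Total = (3+18-1)·t_tx + 3·t_prop = 20·869.565 + 3·23.5 = 17500 μs.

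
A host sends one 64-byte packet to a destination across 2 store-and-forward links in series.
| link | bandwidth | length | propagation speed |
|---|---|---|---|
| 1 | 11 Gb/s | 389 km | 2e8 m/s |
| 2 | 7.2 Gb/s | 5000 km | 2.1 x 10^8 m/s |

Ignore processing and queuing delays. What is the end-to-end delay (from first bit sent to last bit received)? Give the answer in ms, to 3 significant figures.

L = 64 × 8 = 512 bits.
Transmission delays (L/R per hop): 4.65455e-05, 7.11111e-05 ms; sum = 0.000117657 ms.
Propagation delays (d/s per hop): 1.945, 23.8095 ms; sum = 25.7545 ms.
End-to-end = 25.8 ms.

25.8 ms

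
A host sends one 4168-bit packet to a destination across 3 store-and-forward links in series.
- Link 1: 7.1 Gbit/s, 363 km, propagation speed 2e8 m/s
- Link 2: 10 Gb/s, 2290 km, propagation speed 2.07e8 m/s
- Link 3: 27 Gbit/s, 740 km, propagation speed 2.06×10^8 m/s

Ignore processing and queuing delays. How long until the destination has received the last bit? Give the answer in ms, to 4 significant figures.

16.47 ms

Transmission delays (L/R per hop): 0.000587042, 0.0004168, 0.00015437 ms; sum = 0.00115821 ms.
Propagation delays (d/s per hop): 1.815, 11.0628, 3.59223 ms; sum = 16.47 ms.
End-to-end = 16.47 ms.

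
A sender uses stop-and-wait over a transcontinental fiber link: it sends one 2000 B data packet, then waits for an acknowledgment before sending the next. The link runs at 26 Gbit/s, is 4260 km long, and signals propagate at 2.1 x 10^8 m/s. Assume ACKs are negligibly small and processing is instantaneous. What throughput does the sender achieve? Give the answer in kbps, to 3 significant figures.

394 kbps

t_tx = L/R = 16000/26000000000 = 6.15385e-07 s.
t_prop = 4260000/210000000 = 0.0202857 s; RTT = 0.0405714 s.
Cycle = t_tx + RTT = 0.040572 s.
Throughput = L / cycle = 16000 / 0.040572 = 394 kbps.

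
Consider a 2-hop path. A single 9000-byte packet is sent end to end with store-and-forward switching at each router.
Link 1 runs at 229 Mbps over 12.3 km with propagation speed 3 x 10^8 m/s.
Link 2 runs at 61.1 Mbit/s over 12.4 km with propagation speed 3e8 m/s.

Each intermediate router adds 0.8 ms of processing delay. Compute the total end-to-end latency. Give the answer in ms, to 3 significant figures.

L = 9000 × 8 = 72000 bits.
Transmission delays (L/R per hop): 0.31441, 1.1784 ms; sum = 1.49281 ms.
Propagation delays (d/s per hop): 0.041, 0.0413333 ms; sum = 0.0823333 ms.
Processing at 1 router(s): 1 × 0.8 ms = 0.8 ms.
End-to-end = 2.38 ms.

2.38 ms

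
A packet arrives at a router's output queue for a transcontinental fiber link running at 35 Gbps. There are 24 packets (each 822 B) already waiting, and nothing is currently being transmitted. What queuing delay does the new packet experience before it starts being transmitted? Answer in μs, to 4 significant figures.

4.509 μs

Each queued packet: L/R = 6576/35000000000 = 0.187886 μs.
24 queued → 4.50926 μs.
Queuing delay = 4.509 μs.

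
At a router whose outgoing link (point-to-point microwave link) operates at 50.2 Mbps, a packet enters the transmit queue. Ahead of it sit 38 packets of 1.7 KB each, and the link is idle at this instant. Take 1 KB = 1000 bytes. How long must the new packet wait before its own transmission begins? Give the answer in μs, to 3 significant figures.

10300 μs

Each queued packet: L/R = 13600/50200000 = 270.916 μs.
38 queued → 10294.8 μs.
Queuing delay = 10300 μs.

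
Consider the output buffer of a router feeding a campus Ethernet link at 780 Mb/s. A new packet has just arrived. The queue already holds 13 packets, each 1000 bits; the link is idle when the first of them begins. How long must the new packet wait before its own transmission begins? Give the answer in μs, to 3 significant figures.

Each queued packet: L/R = 1000/780000000 = 1.28205 μs.
13 queued → 16.6667 μs.
Queuing delay = 16.7 μs.

16.7 μs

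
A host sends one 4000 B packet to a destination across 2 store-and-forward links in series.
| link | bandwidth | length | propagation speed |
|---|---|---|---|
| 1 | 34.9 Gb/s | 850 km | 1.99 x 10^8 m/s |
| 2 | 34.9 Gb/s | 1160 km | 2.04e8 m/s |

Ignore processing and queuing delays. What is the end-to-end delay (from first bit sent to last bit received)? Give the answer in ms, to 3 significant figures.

9.96 ms

L = 4000 × 8 = 32000 bits.
Transmission delay per hop = L/R = 32000/34900000000 = 0.000916905 ms; 2 hops → 0.00183381 ms.
Propagation delays (d/s per hop): 4.27136, 5.68627 ms; sum = 9.95763 ms.
End-to-end = 9.96 ms.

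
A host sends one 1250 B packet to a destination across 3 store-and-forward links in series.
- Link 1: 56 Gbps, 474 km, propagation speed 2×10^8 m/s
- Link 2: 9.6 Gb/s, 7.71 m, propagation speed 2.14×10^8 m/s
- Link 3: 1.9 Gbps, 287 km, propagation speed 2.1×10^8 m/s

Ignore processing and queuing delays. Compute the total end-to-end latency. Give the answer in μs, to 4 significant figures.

3743 μs

L = 1250 × 8 = 10000 bits.
Transmission delays (L/R per hop): 0.178571, 1.04167, 5.26316 μs; sum = 6.4834 μs.
Propagation delays (d/s per hop): 2370, 0.036028, 1366.67 μs; sum = 3736.7 μs.
End-to-end = 3743 μs.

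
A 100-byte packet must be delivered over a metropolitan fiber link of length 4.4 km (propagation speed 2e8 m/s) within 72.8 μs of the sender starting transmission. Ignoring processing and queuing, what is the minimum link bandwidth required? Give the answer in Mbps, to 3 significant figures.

L = 800 bits.
Propagation delay = 4400 / 200000000 = 22 μs.
Transmission budget = 72.8 − 22 = 50.8 μs.
R ≥ L / t_tx = 800 bits / 5.08e-05 s = 15.7 Mbps.

15.7 Mbps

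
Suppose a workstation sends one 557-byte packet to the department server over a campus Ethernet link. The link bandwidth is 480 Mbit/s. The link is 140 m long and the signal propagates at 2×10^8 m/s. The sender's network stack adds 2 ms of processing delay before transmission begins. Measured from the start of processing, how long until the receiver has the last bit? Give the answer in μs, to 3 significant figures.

2010 μs

L = 557 × 8 = 4456 bits.
Transmission delay = L/R = 4456 / 480000000 = 9.28333 μs.
Propagation delay = d/s = 140 m / 200000000 m/s = 0.7 μs.
Plus processing delay 2 ms = 2000 μs.
Total = 2010 μs.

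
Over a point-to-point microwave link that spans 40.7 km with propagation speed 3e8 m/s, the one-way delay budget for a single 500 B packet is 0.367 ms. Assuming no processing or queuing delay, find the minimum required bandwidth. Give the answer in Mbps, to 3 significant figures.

L = 4000 bits.
Propagation delay = 40700 / 300000000 = 0.135667 ms.
Transmission budget = 0.367 − 0.135667 = 0.231333 ms.
R ≥ L / t_tx = 4000 bits / 0.000231333 s = 17.3 Mbps.

17.3 Mbps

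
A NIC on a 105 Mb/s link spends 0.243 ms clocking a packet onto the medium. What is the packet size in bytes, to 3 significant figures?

L = R × t_tx = 105000000 b/s × 0.000243 s = 25515 bits.
In bytes: 25515 / 8 = 3190 bytes.

3190 bytes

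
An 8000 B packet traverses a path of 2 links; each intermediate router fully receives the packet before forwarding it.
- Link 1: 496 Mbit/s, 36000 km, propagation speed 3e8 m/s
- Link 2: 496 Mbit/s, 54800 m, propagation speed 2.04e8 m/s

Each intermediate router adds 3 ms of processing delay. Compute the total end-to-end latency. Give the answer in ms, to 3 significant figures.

124 ms

L = 8000 × 8 = 64000 bits.
Transmission delay per hop = L/R = 64000/496000000 = 0.129032 ms; 2 hops → 0.258065 ms.
Propagation delays (d/s per hop): 120, 0.268627 ms; sum = 120.269 ms.
Processing at 1 router(s): 1 × 3 ms = 3 ms.
End-to-end = 124 ms.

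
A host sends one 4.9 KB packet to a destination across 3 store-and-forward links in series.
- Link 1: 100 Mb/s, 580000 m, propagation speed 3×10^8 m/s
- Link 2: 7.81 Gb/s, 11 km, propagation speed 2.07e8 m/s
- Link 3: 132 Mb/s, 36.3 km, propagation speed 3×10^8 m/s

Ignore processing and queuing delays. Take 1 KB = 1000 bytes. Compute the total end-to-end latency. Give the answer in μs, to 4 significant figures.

2801 μs

L = 39200 bits.
Transmission delays (L/R per hop): 392, 5.01921, 296.97 μs; sum = 693.989 μs.
Propagation delays (d/s per hop): 1933.33, 53.1401, 121 μs; sum = 2107.47 μs.
End-to-end = 2801 μs.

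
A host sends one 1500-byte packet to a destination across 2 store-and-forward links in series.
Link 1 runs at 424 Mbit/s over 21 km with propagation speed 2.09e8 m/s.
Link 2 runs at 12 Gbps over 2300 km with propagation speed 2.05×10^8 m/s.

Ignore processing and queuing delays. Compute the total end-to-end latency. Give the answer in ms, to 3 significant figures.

11.3 ms

L = 1500 × 8 = 12000 bits.
Transmission delays (L/R per hop): 0.0283019, 0.001 ms; sum = 0.0293019 ms.
Propagation delays (d/s per hop): 0.100478, 11.2195 ms; sum = 11.32 ms.
End-to-end = 11.3 ms.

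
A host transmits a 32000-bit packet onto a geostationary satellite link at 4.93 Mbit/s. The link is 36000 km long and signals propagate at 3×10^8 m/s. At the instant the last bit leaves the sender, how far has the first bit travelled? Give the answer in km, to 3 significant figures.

1950 km

t_tx = L/R = 32000/4930000 = 0.00649087 s.
Distance = s × t_tx = 300000000 × 0.00649087 = 1950 km.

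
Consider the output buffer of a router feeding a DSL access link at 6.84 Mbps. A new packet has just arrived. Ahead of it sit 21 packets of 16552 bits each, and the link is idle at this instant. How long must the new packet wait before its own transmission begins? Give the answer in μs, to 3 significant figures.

50800 μs

Each queued packet: L/R = 16552/6840000 = 2419.88 μs.
21 queued → 50817.5 μs.
Queuing delay = 50800 μs.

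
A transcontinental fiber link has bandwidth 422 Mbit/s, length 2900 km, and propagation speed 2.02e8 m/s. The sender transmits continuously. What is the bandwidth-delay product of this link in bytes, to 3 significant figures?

757000 bytes

Propagation delay = 2900000 / 202000000 = 0.0143564 s.
BDP = R × t_prop = 422000000 × 0.0143564 = 6058420 bits.
In bytes: 6058420/8 = 757000 bytes.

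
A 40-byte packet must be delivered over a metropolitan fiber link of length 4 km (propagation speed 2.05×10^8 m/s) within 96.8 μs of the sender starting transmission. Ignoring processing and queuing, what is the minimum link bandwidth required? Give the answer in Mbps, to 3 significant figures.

L = 320 bits.
Propagation delay = 4000 / 2.05e+08 = 19.5122 μs.
Transmission budget = 96.8 − 19.5122 = 77.2878 μs.
R ≥ L / t_tx = 320 bits / 7.72878e-05 s = 4.14 Mbps.

4.14 Mbps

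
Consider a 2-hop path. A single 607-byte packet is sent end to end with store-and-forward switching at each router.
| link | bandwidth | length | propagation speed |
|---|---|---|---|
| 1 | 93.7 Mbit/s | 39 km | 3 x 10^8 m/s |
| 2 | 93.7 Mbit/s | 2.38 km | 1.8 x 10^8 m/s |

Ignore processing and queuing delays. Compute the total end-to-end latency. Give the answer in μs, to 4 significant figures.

246.9 μs

L = 607 × 8 = 4856 bits.
Transmission delay per hop = L/R = 4856/93700000 = 51.825 μs; 2 hops → 103.65 μs.
Propagation delays (d/s per hop): 130, 13.2222 μs; sum = 143.222 μs.
End-to-end = 246.9 μs.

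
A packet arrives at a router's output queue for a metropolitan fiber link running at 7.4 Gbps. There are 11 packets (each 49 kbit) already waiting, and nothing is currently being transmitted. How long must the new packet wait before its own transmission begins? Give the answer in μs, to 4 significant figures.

72.84 μs

Each queued packet: L/R = 49000/7400000000 = 6.62162 μs.
11 queued → 72.8378 μs.
Queuing delay = 72.84 μs.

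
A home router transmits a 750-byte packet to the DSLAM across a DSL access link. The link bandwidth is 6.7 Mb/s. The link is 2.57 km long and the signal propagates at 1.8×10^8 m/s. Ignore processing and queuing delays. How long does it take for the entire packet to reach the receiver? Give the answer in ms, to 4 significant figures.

L = 750 × 8 = 6000 bits.
Transmission delay = L/R = 6000 / 6700000 = 0.895522 ms.
Propagation delay = d/s = 2570 m / 180000000 m/s = 0.0142778 ms.
Total = 0.9098 ms.

0.9098 ms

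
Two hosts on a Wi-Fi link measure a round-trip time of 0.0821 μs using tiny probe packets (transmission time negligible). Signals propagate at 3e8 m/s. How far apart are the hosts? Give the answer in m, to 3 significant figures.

One-way propagation = RTT/2 = 0.04105 μs.
d = s × t = 300000000 × 4.105e-08 = 12.3 m.

12.3 m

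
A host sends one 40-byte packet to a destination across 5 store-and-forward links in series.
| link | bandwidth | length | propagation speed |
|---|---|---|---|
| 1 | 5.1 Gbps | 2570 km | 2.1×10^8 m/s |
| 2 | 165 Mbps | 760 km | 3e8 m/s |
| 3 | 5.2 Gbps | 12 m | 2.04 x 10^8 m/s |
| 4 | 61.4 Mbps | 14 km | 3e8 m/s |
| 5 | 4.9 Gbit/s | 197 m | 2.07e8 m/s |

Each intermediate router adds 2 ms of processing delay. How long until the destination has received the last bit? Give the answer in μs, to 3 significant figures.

22800 μs

L = 40 × 8 = 320 bits.
Transmission delays (L/R per hop): 0.0627451, 1.93939, 0.0615385, 5.21173, 0.0653061 μs; sum = 7.34071 μs.
Propagation delays (d/s per hop): 12238.1, 2533.33, 0.0588235, 46.6667, 0.951691 μs; sum = 14819.1 μs.
Processing at 4 router(s): 4 × 2 ms = 8000 μs.
End-to-end = 22800 μs.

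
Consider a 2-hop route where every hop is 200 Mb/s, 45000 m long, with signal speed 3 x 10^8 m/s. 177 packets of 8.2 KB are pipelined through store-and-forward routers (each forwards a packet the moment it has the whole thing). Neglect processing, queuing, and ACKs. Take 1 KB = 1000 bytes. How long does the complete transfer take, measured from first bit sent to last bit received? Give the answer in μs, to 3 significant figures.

Per-hop transmission t_tx = L/R = 65600/200000000 = 328 μs.
Per-hop propagation t_prop = 45000/300000000 = 150 μs.
Pipeline fill: first packet needs 2·t_tx to clear all hops; remaining 176 packets each add one t_tx.
Total = (2+177-1)·t_tx + 2·t_prop = 178·328 + 2·150 = 58700 μs.

58700 μs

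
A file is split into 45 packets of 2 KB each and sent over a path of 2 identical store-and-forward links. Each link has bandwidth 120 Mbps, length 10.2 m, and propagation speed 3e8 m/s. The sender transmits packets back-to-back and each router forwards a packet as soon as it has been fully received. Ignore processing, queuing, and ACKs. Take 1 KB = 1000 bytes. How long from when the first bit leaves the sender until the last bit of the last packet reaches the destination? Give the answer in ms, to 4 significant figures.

Per-hop transmission t_tx = L/R = 16000/120000000 = 0.133333 ms.
Per-hop propagation t_prop = 10.2/300000000 = 3.4e-05 ms.
Pipeline fill: first packet needs 2·t_tx to clear all hops; remaining 44 packets each add one t_tx.
Total = (2+45-1)·t_tx + 2·t_prop = 46·0.133333 + 2·3.4e-05 = 6.133 ms.

6.133 ms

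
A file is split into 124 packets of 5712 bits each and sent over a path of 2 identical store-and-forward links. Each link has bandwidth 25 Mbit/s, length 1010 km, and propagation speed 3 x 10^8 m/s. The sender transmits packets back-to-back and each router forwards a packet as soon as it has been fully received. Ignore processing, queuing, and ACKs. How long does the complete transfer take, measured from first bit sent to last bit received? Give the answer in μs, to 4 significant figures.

Per-hop transmission t_tx = L/R = 5712/25000000 = 228.48 μs.
Per-hop propagation t_prop = 1010000/300000000 = 3366.67 μs.
Pipeline fill: first packet needs 2·t_tx to clear all hops; remaining 123 packets each add one t_tx.
Total = (2+124-1)·t_tx + 2·t_prop = 125·228.48 + 2·3366.67 = 35290 μs.

35290 μs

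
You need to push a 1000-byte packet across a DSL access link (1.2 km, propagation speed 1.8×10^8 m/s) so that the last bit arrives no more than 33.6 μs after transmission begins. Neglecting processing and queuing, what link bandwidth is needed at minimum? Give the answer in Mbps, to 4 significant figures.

L = 8000 bits.
Propagation delay = 1200 / 180000000 = 6.66667 μs.
Transmission budget = 33.6 − 6.66667 = 26.9333 μs.
R ≥ L / t_tx = 8000 bits / 2.69333e-05 s = 297.0 Mbps.

297.0 Mbps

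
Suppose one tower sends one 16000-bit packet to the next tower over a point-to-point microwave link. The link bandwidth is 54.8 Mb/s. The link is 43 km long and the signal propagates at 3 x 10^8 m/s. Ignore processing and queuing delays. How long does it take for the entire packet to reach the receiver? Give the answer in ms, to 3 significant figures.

0.435 ms

Transmission delay = L/R = 16000 / 54800000 = 0.291971 ms.
Propagation delay = d/s = 43000 m / 300000000 m/s = 0.143333 ms.
Total = 0.435 ms.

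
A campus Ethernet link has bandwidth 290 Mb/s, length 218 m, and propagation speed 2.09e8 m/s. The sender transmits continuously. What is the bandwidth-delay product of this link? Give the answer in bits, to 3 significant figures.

302 bits

Propagation delay = 218 / 209000000 = 1.04306e-06 s.
BDP = R × t_prop = 290000000 × 1.04306e-06 = 302.488 bits.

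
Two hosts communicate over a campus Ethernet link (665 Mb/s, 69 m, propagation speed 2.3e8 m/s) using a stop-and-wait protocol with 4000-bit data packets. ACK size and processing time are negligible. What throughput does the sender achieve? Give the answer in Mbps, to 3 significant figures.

t_tx = L/R = 4000/665000000 = 6.01504e-06 s.
t_prop = 69/2.3e+08 = 3e-07 s; RTT = 6e-07 s.
Cycle = t_tx + RTT = 6.61504e-06 s.
Throughput = L / cycle = 4000 / 6.61504e-06 = 605 Mbps.

605 Mbps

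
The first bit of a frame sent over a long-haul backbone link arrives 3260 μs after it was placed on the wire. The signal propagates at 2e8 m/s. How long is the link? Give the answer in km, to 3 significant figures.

652 km

d = s × t_prop = 200000000 × 0.00326 = 652 km.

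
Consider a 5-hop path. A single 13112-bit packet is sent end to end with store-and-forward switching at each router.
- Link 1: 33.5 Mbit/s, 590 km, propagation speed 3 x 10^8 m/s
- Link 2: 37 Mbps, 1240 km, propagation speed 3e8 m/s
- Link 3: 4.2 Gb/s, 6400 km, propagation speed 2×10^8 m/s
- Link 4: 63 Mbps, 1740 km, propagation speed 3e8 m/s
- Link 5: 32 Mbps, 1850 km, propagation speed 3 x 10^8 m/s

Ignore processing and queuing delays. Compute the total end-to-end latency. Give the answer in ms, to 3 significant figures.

51.4 ms

Transmission delays (L/R per hop): 0.391403, 0.354378, 0.0031219, 0.208127, 0.40975 ms; sum = 1.36678 ms.
Propagation delays (d/s per hop): 1.96667, 4.13333, 32, 5.8, 6.16667 ms; sum = 50.0667 ms.
End-to-end = 51.4 ms.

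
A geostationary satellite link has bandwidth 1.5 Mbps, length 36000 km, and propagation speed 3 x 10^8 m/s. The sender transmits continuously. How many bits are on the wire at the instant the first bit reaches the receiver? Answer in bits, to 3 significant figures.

Propagation delay = 36000000 / 300000000 = 0.12 s.
BDP = R × t_prop = 1500000 × 0.12 = 180000 bits.

180000 bits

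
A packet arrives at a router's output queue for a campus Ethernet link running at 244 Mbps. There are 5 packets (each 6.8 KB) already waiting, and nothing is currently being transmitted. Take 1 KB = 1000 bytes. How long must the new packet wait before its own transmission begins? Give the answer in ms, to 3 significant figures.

1.11 ms

Each queued packet: L/R = 54400/244000000 = 0.222951 ms.
5 queued → 1.11475 ms.
Queuing delay = 1.11 ms.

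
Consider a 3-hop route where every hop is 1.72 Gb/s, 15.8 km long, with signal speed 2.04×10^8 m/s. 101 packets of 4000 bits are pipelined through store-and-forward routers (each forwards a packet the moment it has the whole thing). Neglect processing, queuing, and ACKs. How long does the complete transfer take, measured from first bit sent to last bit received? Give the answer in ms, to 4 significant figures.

0.4719 ms

Per-hop transmission t_tx = L/R = 4000/1720000000 = 0.00232558 ms.
Per-hop propagation t_prop = 15800/204000000 = 0.077451 ms.
Pipeline fill: first packet needs 3·t_tx to clear all hops; remaining 100 packets each add one t_tx.
Total = (3+101-1)·t_tx + 3·t_prop = 103·0.00232558 + 3·0.077451 = 0.4719 ms.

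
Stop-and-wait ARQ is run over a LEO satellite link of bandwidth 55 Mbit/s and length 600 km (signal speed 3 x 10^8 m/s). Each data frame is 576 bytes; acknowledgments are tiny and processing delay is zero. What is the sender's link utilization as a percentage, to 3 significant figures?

2.05 %

t_tx = L/R = 4608/55000000 = 8.37818e-05 s.
t_prop = 600000/300000000 = 0.002 s; RTT = 0.004 s.
Cycle = t_tx + RTT = 0.00408378 s.
Utilization = t_tx / cycle = 8.37818e-05/0.00408378 = 2.05 %.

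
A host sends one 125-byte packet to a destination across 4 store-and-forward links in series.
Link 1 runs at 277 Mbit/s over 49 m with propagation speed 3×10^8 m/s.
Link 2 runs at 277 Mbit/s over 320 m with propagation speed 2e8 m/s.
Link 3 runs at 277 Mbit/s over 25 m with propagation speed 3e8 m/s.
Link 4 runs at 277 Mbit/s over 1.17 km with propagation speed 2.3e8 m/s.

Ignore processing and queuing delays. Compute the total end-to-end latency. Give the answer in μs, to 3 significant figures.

21.4 μs

L = 125 × 8 = 1000 bits.
Transmission delay per hop = L/R = 1000/277000000 = 3.61011 μs; 4 hops → 14.4404 μs.
Propagation delays (d/s per hop): 0.163333, 1.6, 0.0833333, 5.08696 μs; sum = 6.93362 μs.
End-to-end = 21.4 μs.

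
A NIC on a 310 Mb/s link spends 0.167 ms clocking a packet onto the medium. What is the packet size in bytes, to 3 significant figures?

L = R × t_tx = 310000000 b/s × 0.000167 s = 51770 bits.
In bytes: 51770 / 8 = 6470 bytes.

6470 bytes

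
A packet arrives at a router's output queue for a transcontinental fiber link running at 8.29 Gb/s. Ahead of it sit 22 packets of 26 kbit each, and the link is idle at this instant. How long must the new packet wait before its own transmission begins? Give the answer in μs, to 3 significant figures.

69.0 μs

Each queued packet: L/R = 26000/8.29e+09 = 3.13631 μs.
22 queued → 68.9988 μs.
Queuing delay = 69.0 μs.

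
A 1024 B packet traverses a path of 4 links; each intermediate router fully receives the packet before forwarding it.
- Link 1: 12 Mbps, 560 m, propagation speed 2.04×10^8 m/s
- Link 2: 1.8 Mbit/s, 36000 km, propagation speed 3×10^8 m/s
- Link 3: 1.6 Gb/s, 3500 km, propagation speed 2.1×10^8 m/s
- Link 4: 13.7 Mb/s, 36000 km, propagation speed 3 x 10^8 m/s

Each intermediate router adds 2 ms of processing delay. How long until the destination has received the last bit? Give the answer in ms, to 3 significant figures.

269 ms

L = 1024 × 8 = 8192 bits.
Transmission delays (L/R per hop): 0.682667, 4.55111, 0.00512, 0.597956 ms; sum = 5.83685 ms.
Propagation delays (d/s per hop): 0.0027451, 120, 16.6667, 120 ms; sum = 256.669 ms.
Processing at 3 router(s): 3 × 2 ms = 6 ms.
End-to-end = 269 ms.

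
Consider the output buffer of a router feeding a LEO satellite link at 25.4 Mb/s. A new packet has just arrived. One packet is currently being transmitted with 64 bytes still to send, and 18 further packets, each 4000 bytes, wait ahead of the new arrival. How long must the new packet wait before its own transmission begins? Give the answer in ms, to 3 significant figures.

Each queued packet: L/R = 32000/25400000 = 1.25984 ms.
18 queued → 22.6772 ms.
Plus remaining 512 bits of current packet: 0.0201575 ms.
Queuing delay = 22.7 ms.

22.7 ms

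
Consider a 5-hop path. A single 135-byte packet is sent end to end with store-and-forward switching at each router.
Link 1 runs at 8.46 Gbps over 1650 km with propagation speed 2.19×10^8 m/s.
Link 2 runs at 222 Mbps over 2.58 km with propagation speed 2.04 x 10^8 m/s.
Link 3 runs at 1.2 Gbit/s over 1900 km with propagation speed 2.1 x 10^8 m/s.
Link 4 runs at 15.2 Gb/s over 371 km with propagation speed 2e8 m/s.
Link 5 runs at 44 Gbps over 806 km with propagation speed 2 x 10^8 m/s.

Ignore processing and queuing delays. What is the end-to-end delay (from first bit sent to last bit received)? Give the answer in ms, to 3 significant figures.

22.5 ms

L = 135 × 8 = 1080 bits.
Transmission delays (L/R per hop): 0.00012766, 0.00486486, 0.0009, 7.10526e-05, 2.45455e-05 ms; sum = 0.00598812 ms.
Propagation delays (d/s per hop): 7.53425, 0.0126471, 9.04762, 1.855, 4.03 ms; sum = 22.4795 ms.
End-to-end = 22.5 ms.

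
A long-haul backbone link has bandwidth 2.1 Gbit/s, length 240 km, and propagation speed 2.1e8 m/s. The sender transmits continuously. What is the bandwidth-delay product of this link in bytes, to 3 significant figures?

300000 bytes

Propagation delay = 240000 / 210000000 = 0.00114286 s.
BDP = R × t_prop = 2100000000 × 0.00114286 = 2400000 bits.
In bytes: 2400000/8 = 300000 bytes.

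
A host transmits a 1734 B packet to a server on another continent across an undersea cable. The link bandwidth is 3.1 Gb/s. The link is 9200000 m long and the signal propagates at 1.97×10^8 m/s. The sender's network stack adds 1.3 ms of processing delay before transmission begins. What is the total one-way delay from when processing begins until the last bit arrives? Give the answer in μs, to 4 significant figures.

48000 μs

L = 1734 × 8 = 13872 bits.
Transmission delay = L/R = 13872 / 3100000000 = 4.47484 μs.
Propagation delay = d/s = 9200000 m / 197000000 m/s = 46700.5 μs.
Plus processing delay 1.3 ms = 1300 μs.
Total = 48000 μs.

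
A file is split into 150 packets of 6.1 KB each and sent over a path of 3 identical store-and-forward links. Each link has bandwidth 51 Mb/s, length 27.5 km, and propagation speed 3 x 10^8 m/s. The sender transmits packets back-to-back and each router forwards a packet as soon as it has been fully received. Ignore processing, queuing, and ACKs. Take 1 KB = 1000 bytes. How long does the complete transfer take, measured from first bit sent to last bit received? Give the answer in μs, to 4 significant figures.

145700 μs

Per-hop transmission t_tx = L/R = 48800/51000000 = 956.863 μs.
Per-hop propagation t_prop = 27500/300000000 = 91.6667 μs.
Pipeline fill: first packet needs 3·t_tx to clear all hops; remaining 149 packets each add one t_tx.
Total = (3+150-1)·t_tx + 3·t_prop = 152·956.863 + 3·91.6667 = 145700 μs.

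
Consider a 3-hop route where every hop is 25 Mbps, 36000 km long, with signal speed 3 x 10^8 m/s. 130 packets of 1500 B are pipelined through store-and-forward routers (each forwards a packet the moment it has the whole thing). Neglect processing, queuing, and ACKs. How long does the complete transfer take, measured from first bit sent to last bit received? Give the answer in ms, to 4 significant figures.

423.4 ms

Per-hop transmission t_tx = L/R = 12000/25000000 = 0.48 ms.
Per-hop propagation t_prop = 36000000/300000000 = 120 ms.
Pipeline fill: first packet needs 3·t_tx to clear all hops; remaining 129 packets each add one t_tx.
Total = (3+130-1)·t_tx + 3·t_prop = 132·0.48 + 3·120 = 423.4 ms.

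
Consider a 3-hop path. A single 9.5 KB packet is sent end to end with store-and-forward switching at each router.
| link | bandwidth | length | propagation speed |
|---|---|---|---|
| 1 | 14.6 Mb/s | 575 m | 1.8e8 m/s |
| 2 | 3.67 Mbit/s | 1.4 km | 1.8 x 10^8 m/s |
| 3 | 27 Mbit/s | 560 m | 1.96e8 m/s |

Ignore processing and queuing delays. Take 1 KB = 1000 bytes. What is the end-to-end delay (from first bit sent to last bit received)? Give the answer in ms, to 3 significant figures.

L = 76000 bits.
Transmission delays (L/R per hop): 5.20548, 20.7084, 2.81481 ms; sum = 28.7287 ms.
Propagation delays (d/s per hop): 0.00319444, 0.00777778, 0.00285714 ms; sum = 0.0138294 ms.
End-to-end = 28.7 ms.

28.7 ms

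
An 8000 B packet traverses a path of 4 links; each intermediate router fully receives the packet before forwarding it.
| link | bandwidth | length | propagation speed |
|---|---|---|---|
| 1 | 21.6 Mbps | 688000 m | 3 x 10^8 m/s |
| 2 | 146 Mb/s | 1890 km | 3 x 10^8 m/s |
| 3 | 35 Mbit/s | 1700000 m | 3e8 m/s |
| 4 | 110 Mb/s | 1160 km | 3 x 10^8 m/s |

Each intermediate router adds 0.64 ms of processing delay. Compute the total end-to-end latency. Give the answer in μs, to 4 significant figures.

25860 μs

L = 8000 × 8 = 64000 bits.
Transmission delays (L/R per hop): 2962.96, 438.356, 1828.57, 581.818 μs; sum = 5811.71 μs.
Propagation delays (d/s per hop): 2293.33, 6300, 5666.67, 3866.67 μs; sum = 18126.7 μs.
Processing at 3 router(s): 3 × 0.64 ms = 1920 μs.
End-to-end = 25860 μs.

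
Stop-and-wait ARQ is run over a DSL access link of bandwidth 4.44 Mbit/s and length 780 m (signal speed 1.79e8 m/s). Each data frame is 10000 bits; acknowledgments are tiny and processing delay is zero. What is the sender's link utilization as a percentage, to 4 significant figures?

99.61 %

t_tx = L/R = 10000/4440000 = 0.00225225 s.
t_prop = 780/179000000 = 4.35754e-06 s; RTT = 8.71508e-06 s.
Cycle = t_tx + RTT = 0.00226097 s.
Utilization = t_tx / cycle = 0.00225225/0.00226097 = 99.61 %.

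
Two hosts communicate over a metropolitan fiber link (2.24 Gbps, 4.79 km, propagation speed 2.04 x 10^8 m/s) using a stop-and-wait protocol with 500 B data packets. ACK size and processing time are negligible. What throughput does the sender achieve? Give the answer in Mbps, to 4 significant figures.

82.06 Mbps

t_tx = L/R = 4000/2240000000 = 1.78571e-06 s.
t_prop = 4790/204000000 = 2.34804e-05 s; RTT = 4.69608e-05 s.
Cycle = t_tx + RTT = 4.87465e-05 s.
Throughput = L / cycle = 4000 / 4.87465e-05 = 82.06 Mbps.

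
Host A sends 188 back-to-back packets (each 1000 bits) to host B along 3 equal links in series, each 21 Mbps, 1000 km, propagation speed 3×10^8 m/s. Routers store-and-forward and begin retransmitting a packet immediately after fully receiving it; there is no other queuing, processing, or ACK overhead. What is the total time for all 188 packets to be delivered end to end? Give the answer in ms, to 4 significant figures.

19.05 ms

Per-hop transmission t_tx = L/R = 1000/21000000 = 0.047619 ms.
Per-hop propagation t_prop = 1000000/300000000 = 3.33333 ms.
Pipeline fill: first packet needs 3·t_tx to clear all hops; remaining 187 packets each add one t_tx.
Total = (3+188-1)·t_tx + 3·t_prop = 190·0.047619 + 3·3.33333 = 19.05 ms.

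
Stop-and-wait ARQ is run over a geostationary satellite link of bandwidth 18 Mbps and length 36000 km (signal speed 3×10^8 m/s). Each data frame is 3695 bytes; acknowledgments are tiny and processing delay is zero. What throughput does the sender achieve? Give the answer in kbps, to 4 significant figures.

t_tx = L/R = 29560/18000000 = 0.00164222 s.
t_prop = 36000000/300000000 = 0.12 s; RTT = 0.24 s.
Cycle = t_tx + RTT = 0.241642 s.
Throughput = L / cycle = 29560 / 0.241642 = 122.3 kbps.

122.3 kbps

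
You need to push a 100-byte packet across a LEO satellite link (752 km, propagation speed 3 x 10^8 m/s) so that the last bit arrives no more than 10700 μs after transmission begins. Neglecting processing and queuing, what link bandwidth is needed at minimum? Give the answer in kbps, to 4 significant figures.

97.64 kbps

L = 800 bits.
Propagation delay = 752000 / 300000000 = 2506.67 μs.
Transmission budget = 10700 − 2506.67 = 8193.33 μs.
R ≥ L / t_tx = 800 bits / 0.00819333 s = 97.64 kbps.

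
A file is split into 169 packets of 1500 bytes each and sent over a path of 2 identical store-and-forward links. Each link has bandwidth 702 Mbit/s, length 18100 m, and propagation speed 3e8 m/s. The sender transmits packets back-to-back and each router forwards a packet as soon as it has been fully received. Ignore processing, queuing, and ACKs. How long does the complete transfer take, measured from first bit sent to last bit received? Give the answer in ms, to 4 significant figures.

3.027 ms

Per-hop transmission t_tx = L/R = 12000/702000000 = 0.017094 ms.
Per-hop propagation t_prop = 18100/300000000 = 0.0603333 ms.
Pipeline fill: first packet needs 2·t_tx to clear all hops; remaining 168 packets each add one t_tx.
Total = (2+169-1)·t_tx + 2·t_prop = 170·0.017094 + 2·0.0603333 = 3.027 ms.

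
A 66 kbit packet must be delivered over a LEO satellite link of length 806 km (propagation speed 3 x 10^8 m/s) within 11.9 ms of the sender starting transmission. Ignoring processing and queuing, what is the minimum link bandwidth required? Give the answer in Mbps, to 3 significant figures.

Propagation delay = 806000 / 300000000 = 2.68667 ms.
Transmission budget = 11.9 − 2.68667 = 9.21333 ms.
R ≥ L / t_tx = 66000 bits / 0.00921333 s = 7.16 Mbps.

7.16 Mbps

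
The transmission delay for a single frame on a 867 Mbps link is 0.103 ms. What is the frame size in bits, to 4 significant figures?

89300 bits

L = R × t_tx = 867000000 b/s × 0.000103 s = 89301 bits.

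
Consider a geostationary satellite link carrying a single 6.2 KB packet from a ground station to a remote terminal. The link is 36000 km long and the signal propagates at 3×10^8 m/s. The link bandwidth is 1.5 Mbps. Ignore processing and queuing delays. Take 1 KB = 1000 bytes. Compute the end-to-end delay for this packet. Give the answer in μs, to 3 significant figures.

L = 49600 bits.
Transmission delay = L/R = 49600 / 1500000 = 33066.7 μs.
Propagation delay = d/s = 36000000 m / 300000000 m/s = 120000 μs.
Total = 153000 μs.

153000 μs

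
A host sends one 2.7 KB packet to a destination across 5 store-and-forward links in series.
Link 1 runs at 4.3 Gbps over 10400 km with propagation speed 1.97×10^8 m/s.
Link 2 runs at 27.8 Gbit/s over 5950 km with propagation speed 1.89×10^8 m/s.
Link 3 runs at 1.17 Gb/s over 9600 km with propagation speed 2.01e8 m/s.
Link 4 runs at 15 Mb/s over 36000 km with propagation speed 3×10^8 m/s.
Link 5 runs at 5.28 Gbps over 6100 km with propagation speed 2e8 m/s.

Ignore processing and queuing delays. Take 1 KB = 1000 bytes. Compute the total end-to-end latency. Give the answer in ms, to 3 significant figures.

284 ms

L = 21600 bits.
Transmission delays (L/R per hop): 0.00502326, 0.000776978, 0.0184615, 1.44, 0.00409091 ms; sum = 1.46835 ms.
Propagation delays (d/s per hop): 52.7919, 31.4815, 47.7612, 120, 30.5 ms; sum = 282.535 ms.
End-to-end = 284 ms.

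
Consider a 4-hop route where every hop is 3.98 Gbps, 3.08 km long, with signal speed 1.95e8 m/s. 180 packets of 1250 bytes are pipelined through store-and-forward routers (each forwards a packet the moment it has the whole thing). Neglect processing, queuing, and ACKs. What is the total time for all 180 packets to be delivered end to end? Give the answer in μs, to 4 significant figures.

Per-hop transmission t_tx = L/R = 10000/3980000000 = 2.51256 μs.
Per-hop propagation t_prop = 3080/195000000 = 15.7949 μs.
Pipeline fill: first packet needs 4·t_tx to clear all hops; remaining 179 packets each add one t_tx.
Total = (4+180-1)·t_tx + 4·t_prop = 183·2.51256 + 4·15.7949 = 523.0 μs.

523.0 μs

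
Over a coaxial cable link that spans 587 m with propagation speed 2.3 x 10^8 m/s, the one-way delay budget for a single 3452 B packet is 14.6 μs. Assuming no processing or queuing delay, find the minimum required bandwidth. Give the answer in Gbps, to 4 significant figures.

L = 27616 bits.
Propagation delay = 587 / 2.3e+08 = 2.55217 μs.
Transmission budget = 14.6 − 2.55217 = 12.0478 μs.
R ≥ L / t_tx = 27616 bits / 1.20478e-05 s = 2.292 Gbps.

2.292 Gbps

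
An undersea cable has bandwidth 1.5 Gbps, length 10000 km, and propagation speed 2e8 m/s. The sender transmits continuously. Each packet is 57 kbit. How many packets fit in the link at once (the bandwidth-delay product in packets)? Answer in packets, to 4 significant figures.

Propagation delay = 10000000 / 200000000 = 0.05 s.
BDP = R × t_prop = 1500000000 × 0.05 = 75000000 bits.
In packets of 57000 bits: 1316 packets.

1316 packets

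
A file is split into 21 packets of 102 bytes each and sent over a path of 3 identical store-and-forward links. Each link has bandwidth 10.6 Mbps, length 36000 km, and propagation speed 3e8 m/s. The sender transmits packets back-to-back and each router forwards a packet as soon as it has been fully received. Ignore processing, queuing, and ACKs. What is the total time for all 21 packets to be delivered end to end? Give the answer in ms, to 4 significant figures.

361.8 ms

Per-hop transmission t_tx = L/R = 816/10600000 = 0.0769811 ms.
Per-hop propagation t_prop = 36000000/300000000 = 120 ms.
Pipeline fill: first packet needs 3·t_tx to clear all hops; remaining 20 packets each add one t_tx.
Total = (3+21-1)·t_tx + 3·t_prop = 23·0.0769811 + 3·120 = 361.8 ms.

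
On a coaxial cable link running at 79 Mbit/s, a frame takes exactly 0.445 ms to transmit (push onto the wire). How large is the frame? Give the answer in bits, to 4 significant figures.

35160 bits

L = R × t_tx = 79000000 b/s × 0.000445 s = 35155 bits.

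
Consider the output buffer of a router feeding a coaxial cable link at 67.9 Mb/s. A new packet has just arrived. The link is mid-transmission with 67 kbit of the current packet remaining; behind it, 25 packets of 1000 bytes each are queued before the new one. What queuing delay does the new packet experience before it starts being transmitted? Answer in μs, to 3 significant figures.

3930 μs

Each queued packet: L/R = 8000/67900000 = 117.82 μs.
25 queued → 2945.51 μs.
Plus remaining 67000 bits of current packet: 986.745 μs.
Queuing delay = 3930 μs.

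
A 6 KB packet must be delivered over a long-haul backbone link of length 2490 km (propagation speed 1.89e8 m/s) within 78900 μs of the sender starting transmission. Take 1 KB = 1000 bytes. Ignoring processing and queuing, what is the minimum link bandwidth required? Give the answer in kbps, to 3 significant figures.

730 kbps

L = 48000 bits.
Propagation delay = 2490000 / 189000000 = 13174.6 μs.
Transmission budget = 78900 − 13174.6 = 65725.4 μs.
R ≥ L / t_tx = 48000 bits / 0.0657254 s = 730 kbps.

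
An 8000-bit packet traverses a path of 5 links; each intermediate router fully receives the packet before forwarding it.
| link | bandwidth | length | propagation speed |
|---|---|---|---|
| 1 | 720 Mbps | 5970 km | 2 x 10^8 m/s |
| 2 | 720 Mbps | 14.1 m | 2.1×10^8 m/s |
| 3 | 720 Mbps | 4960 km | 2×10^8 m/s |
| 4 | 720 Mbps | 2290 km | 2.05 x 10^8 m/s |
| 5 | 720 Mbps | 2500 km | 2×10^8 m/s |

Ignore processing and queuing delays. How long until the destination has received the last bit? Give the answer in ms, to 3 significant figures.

78.4 ms

Transmission delay per hop = L/R = 8000/720000000 = 0.0111111 ms; 5 hops → 0.0555556 ms.
Propagation delays (d/s per hop): 29.85, 6.71429e-05, 24.8, 11.1707, 12.5 ms; sum = 78.3208 ms.
End-to-end = 78.4 ms.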